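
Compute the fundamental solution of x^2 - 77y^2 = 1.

(x, y) = (351, 40)

First expand sqrt(77) as a continued fraction. With x_i = (sqrt(77) + m_i)/d_i and (m_0, d_0) = (0, 1): a_0 = floor(sqrt(77)) = 8, since 8^2 = 64 <= 77 < 81 = 9^2.
Iterate m_{i+1} = d_i*a_i - m_i, d_{i+1} = (77 - m_{i+1}^2)/d_i, a_{i+1} = floor((a_0 + m_{i+1})/d_{i+1}):
  m_1 = 1*8 - 0 = 8, d_1 = (77 - 8^2)/1 = 13/1 = 13, a_1 = floor((8 + 8)/13) = 1.
  m_2 = 13*1 - 8 = 5, d_2 = (77 - 5^2)/13 = 52/13 = 4, a_2 = floor((8 + 5)/4) = 3.
  m_3 = 4*3 - 5 = 7, d_3 = (77 - 7^2)/4 = 28/4 = 7, a_3 = floor((8 + 7)/7) = 2.
  m_4 = 7*2 - 7 = 7, d_4 = (77 - 7^2)/7 = 28/7 = 4, a_4 = floor((8 + 7)/4) = 3.
  m_5 = 4*3 - 7 = 5, d_5 = (77 - 5^2)/4 = 52/4 = 13, a_5 = floor((8 + 5)/13) = 1.
  m_6 = 13*1 - 5 = 8, d_6 = (77 - 8^2)/13 = 13/13 = 1, a_6 = floor((8 + 8)/1) = 16.
  m_7 = 1*16 - 8 = 8, d_7 = (77 - 8^2)/1 = 13/1 = 13: (m_7, d_7) = (m_1, d_1) = (8, 13), so from here the quotients repeat a_1, ..., a_6; the period length is 6.
So sqrt(77) = [8; (1, 3, 2, 3, 1, 16)] with period length k = 6.
k is even, so the fundamental solution of x^2 - 77y^2 = 1 is (p_{k-1}, q_{k-1}) = (p_5, q_5); compute convergents through index 5.
Convergents (p_i = a_i*p_{i-1} + p_{i-2}, q_i = a_i*q_{i-1} + q_{i-2} with p_{-2}=0, p_{-1}=1, q_{-2}=1, q_{-1}=0):
  i=0: a_0=8, p_0 = 8*1 + 0 = 8, q_0 = 8*0 + 1 = 1.
  i=1: a_1=1, p_1 = 1*8 + 1 = 9, q_1 = 1*1 + 0 = 1.
  i=2: a_2=3, p_2 = 3*9 + 8 = 35, q_2 = 3*1 + 1 = 4.
  i=3: a_3=2, p_3 = 2*35 + 9 = 79, q_3 = 2*4 + 1 = 9.
  i=4: a_4=3, p_4 = 3*79 + 35 = 272, q_4 = 3*9 + 4 = 31.
  i=5: a_5=1, p_5 = 1*272 + 79 = 351, q_5 = 1*31 + 9 = 40.
Check: 351^2 - 77*40^2 = 123201 - 123200 = 1, so (x, y) = (351, 40) solves the equation, and by the theorem it is the least positive solution.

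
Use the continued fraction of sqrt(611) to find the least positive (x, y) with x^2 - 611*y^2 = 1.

(x, y) = (236926, 9585)

First expand sqrt(611) as a continued fraction. With x_i = (sqrt(611) + m_i)/d_i and (m_0, d_0) = (0, 1): a_0 = floor(sqrt(611)) = 24, since 24^2 = 576 <= 611 < 625 = 25^2.
Iterate m_{i+1} = d_i*a_i - m_i, d_{i+1} = (611 - m_{i+1}^2)/d_i, a_{i+1} = floor((a_0 + m_{i+1})/d_{i+1}):
  m_1 = 1*24 - 0 = 24, d_1 = (611 - 24^2)/1 = 35/1 = 35, a_1 = floor((24 + 24)/35) = 1.
  m_2 = 35*1 - 24 = 11, d_2 = (611 - 11^2)/35 = 490/35 = 14, a_2 = floor((24 + 11)/14) = 2.
  m_3 = 14*2 - 11 = 17, d_3 = (611 - 17^2)/14 = 322/14 = 23, a_3 = floor((24 + 17)/23) = 1.
  m_4 = 23*1 - 17 = 6, d_4 = (611 - 6^2)/23 = 575/23 = 25, a_4 = floor((24 + 6)/25) = 1.
  m_5 = 25*1 - 6 = 19, d_5 = (611 - 19^2)/25 = 250/25 = 10, a_5 = floor((24 + 19)/10) = 4.
  m_6 = 10*4 - 19 = 21, d_6 = (611 - 21^2)/10 = 170/10 = 17, a_6 = floor((24 + 21)/17) = 2.
  m_7 = 17*2 - 21 = 13, d_7 = (611 - 13^2)/17 = 442/17 = 26, a_7 = floor((24 + 13)/26) = 1.
  m_8 = 26*1 - 13 = 13, d_8 = (611 - 13^2)/26 = 442/26 = 17, a_8 = floor((24 + 13)/17) = 2.
  m_9 = 17*2 - 13 = 21, d_9 = (611 - 21^2)/17 = 170/17 = 10, a_9 = floor((24 + 21)/10) = 4.
  m_10 = 10*4 - 21 = 19, d_10 = (611 - 19^2)/10 = 250/10 = 25, a_10 = floor((24 + 19)/25) = 1.
  m_11 = 25*1 - 19 = 6, d_11 = (611 - 6^2)/25 = 575/25 = 23, a_11 = floor((24 + 6)/23) = 1.
  m_12 = 23*1 - 6 = 17, d_12 = (611 - 17^2)/23 = 322/23 = 14, a_12 = floor((24 + 17)/14) = 2.
  m_13 = 14*2 - 17 = 11, d_13 = (611 - 11^2)/14 = 490/14 = 35, a_13 = floor((24 + 11)/35) = 1.
  m_14 = 35*1 - 11 = 24, d_14 = (611 - 24^2)/35 = 35/35 = 1, a_14 = floor((24 + 24)/1) = 48.
  m_15 = 1*48 - 24 = 24, d_15 = (611 - 24^2)/1 = 35/1 = 35: (m_15, d_15) = (m_1, d_1) = (24, 35), so from here the quotients repeat a_1, ..., a_14; the period length is 14.
So sqrt(611) = [24; (1, 2, 1, 1, 4, 2, 1, 2, 4, 1, 1, 2, 1, 48)] with period length k = 14.
k is even, so the fundamental solution of x^2 - 611y^2 = 1 is (p_{k-1}, q_{k-1}) = (p_13, q_13); compute convergents through index 13.
Convergents (p_i = a_i*p_{i-1} + p_{i-2}, q_i = a_i*q_{i-1} + q_{i-2} with p_{-2}=0, p_{-1}=1, q_{-2}=1, q_{-1}=0):
  i=0: a_0=24, p_0 = 24*1 + 0 = 24, q_0 = 24*0 + 1 = 1.
  i=1: a_1=1, p_1 = 1*24 + 1 = 25, q_1 = 1*1 + 0 = 1.
  i=2: a_2=2, p_2 = 2*25 + 24 = 74, q_2 = 2*1 + 1 = 3.
  i=3: a_3=1, p_3 = 1*74 + 25 = 99, q_3 = 1*3 + 1 = 4.
  i=4: a_4=1, p_4 = 1*99 + 74 = 173, q_4 = 1*4 + 3 = 7.
  i=5: a_5=4, p_5 = 4*173 + 99 = 791, q_5 = 4*7 + 4 = 32.
  i=6: a_6=2, p_6 = 2*791 + 173 = 1755, q_6 = 2*32 + 7 = 71.
  i=7: a_7=1, p_7 = 1*1755 + 791 = 2546, q_7 = 1*71 + 32 = 103.
  i=8: a_8=2, p_8 = 2*2546 + 1755 = 6847, q_8 = 2*103 + 71 = 277.
  i=9: a_9=4, p_9 = 4*6847 + 2546 = 29934, q_9 = 4*277 + 103 = 1211.
  i=10: a_10=1, p_10 = 1*29934 + 6847 = 36781, q_10 = 1*1211 + 277 = 1488.
  i=11: a_11=1, p_11 = 1*36781 + 29934 = 66715, q_11 = 1*1488 + 1211 = 2699.
  i=12: a_12=2, p_12 = 2*66715 + 36781 = 170211, q_12 = 2*2699 + 1488 = 6886.
  i=13: a_13=1, p_13 = 1*170211 + 66715 = 236926, q_13 = 1*6886 + 2699 = 9585.
Check: 236926^2 - 611*9585^2 = 56133929476 - 56133929475 = 1, so (x, y) = (236926, 9585) solves the equation, and by the theorem it is the least positive solution.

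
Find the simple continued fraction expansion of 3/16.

Run the Euclidean algorithm on 3 and 16; the successive quotients are the partial quotients a_0, a_1, ... (each step inverts the fractional part left over by the previous one):
  3 = 0*16 + 3, so a_0 = 0.
  16 = 5*3 + 1, so a_1 = 5.
  3 = 3*1 + 0, so a_2 = 3.
The remainder reaches 0 after 3 divisions, so the expansion has 3 partial quotients, read off in order.

[0; 5, 3]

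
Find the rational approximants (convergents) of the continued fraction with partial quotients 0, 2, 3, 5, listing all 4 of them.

0/1, 1/2, 3/7, 16/37

Using the convergent recurrence p_i = a_i*p_{i-1} + p_{i-2}, q_i = a_i*q_{i-1} + q_{i-2} with p_{-2}=0, p_{-1}=1, q_{-2}=1, q_{-1}=0:
  i=0: a_0=0, p_0 = 0*1 + 0 = 0, q_0 = 0*0 + 1 = 1.
  i=1: a_1=2, p_1 = 2*0 + 1 = 1, q_1 = 2*1 + 0 = 2.
  i=2: a_2=3, p_2 = 3*1 + 0 = 3, q_2 = 3*2 + 1 = 7.
  i=3: a_3=5, p_3 = 5*3 + 1 = 16, q_3 = 5*7 + 2 = 37.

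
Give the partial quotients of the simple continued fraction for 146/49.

[2; 1, 48]

Run the Euclidean algorithm on 146 and 49; the successive quotients are the partial quotients a_0, a_1, ... (each step inverts the fractional part left over by the previous one):
  146 = 2*49 + 48, so a_0 = 2.
  49 = 1*48 + 1, so a_1 = 1.
  48 = 48*1 + 0, so a_2 = 48.
The remainder reaches 0 after 3 divisions, so the expansion has 3 partial quotients, read off in order.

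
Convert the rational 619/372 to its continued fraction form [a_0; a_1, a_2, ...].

Run the Euclidean algorithm on 619 and 372; the successive quotients are the partial quotients a_0, a_1, ... (each step inverts the fractional part left over by the previous one):
  619 = 1*372 + 247, so a_0 = 1.
  372 = 1*247 + 125, so a_1 = 1.
  247 = 1*125 + 122, so a_2 = 1.
  125 = 1*122 + 3, so a_3 = 1.
  122 = 40*3 + 2, so a_4 = 40.
  3 = 1*2 + 1, so a_5 = 1.
  2 = 2*1 + 0, so a_6 = 2.
The remainder reaches 0 after 7 divisions, so the expansion has 7 partial quotients, read off in order.

[1; 1, 1, 1, 40, 1, 2]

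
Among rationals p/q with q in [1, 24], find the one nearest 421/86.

Expand x = 421/86 as a continued fraction with the Euclidean algorithm:
  421 = 4*86 + 77, so a_0 = 4.
  86 = 1*77 + 9, so a_1 = 1.
  77 = 8*9 + 5, so a_2 = 8.
  9 = 1*5 + 4, so a_3 = 1.
  5 = 1*4 + 1, so a_4 = 1.
  4 = 4*1 + 0, so a_5 = 4.
so x = [4; 1, 8, 1, 1, 4].
Convergents (p_i = a_i*p_{i-1} + p_{i-2}, q_i = a_i*q_{i-1} + q_{i-2} with p_{-2}=0, p_{-1}=1, q_{-2}=1, q_{-1}=0), until the denominator exceeds 24:
  i=0: a_0=4, p_0 = 4*1 + 0 = 4, q_0 = 4*0 + 1 = 1.
  i=1: a_1=1, p_1 = 1*4 + 1 = 5, q_1 = 1*1 + 0 = 1.
  i=2: a_2=8, p_2 = 8*5 + 4 = 44, q_2 = 8*1 + 1 = 9.
  i=3: a_3=1, p_3 = 1*44 + 5 = 49, q_3 = 1*9 + 1 = 10.
  i=4: a_4=1, p_4 = 1*49 + 44 = 93, q_4 = 1*10 + 9 = 19.
  i=5: a_5=4, p_5 = 4*93 + 49 = 421, q_5 = 4*19 + 10 = 86.
q_5 = 86 > 24, so the last convergent with denominator <= 24 is p_4/q_4 = 93/19.
The closest fraction with denominator <= 24 is either p_4/q_4 or the intermediate fraction (k*p_4 + p_3)/(k*q_4 + q_3) with the largest k >= 1 whose denominator stays <= 24; these approach x as k grows, and every other convergent or intermediate fraction in range is farther away.
Largest k: floor((24 - q_3)/q_4) = floor((24 - 10)/19) = 0.
Since k = 0, no intermediate fraction beyond p_4/q_4 has denominator <= 24, so the convergent 93/19 is the closest (its error is |421*19 - 93*86|/(86*19) = 1/1634).

93/19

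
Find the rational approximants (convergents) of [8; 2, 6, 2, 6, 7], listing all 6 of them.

Using the convergent recurrence p_i = a_i*p_{i-1} + p_{i-2}, q_i = a_i*q_{i-1} + q_{i-2} with p_{-2}=0, p_{-1}=1, q_{-2}=1, q_{-1}=0:
  i=0: a_0=8, p_0 = 8*1 + 0 = 8, q_0 = 8*0 + 1 = 1.
  i=1: a_1=2, p_1 = 2*8 + 1 = 17, q_1 = 2*1 + 0 = 2.
  i=2: a_2=6, p_2 = 6*17 + 8 = 110, q_2 = 6*2 + 1 = 13.
  i=3: a_3=2, p_3 = 2*110 + 17 = 237, q_3 = 2*13 + 2 = 28.
  i=4: a_4=6, p_4 = 6*237 + 110 = 1532, q_4 = 6*28 + 13 = 181.
  i=5: a_5=7, p_5 = 7*1532 + 237 = 10961, q_5 = 7*181 + 28 = 1295.

8/1, 17/2, 110/13, 237/28, 1532/181, 10961/1295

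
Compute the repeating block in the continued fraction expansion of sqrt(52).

Write x_i = (sqrt(52) + m_i)/d_i with (m_0, d_0) = (0, 1). a_0 = floor(sqrt(52)) = 7, since 7^2 = 49 <= 52 < 64 = 8^2.
Iterate m_{i+1} = d_i*a_i - m_i, d_{i+1} = (52 - m_{i+1}^2)/d_i, a_{i+1} = floor((a_0 + m_{i+1})/d_{i+1}):
  m_1 = 1*7 - 0 = 7, d_1 = (52 - 7^2)/1 = 3/1 = 3, a_1 = floor((7 + 7)/3) = 4.
  m_2 = 3*4 - 7 = 5, d_2 = (52 - 5^2)/3 = 27/3 = 9, a_2 = floor((7 + 5)/9) = 1.
  m_3 = 9*1 - 5 = 4, d_3 = (52 - 4^2)/9 = 36/9 = 4, a_3 = floor((7 + 4)/4) = 2.
  m_4 = 4*2 - 4 = 4, d_4 = (52 - 4^2)/4 = 36/4 = 9, a_4 = floor((7 + 4)/9) = 1.
  m_5 = 9*1 - 4 = 5, d_5 = (52 - 5^2)/9 = 27/9 = 3, a_5 = floor((7 + 5)/3) = 4.
  m_6 = 3*4 - 5 = 7, d_6 = (52 - 7^2)/3 = 3/3 = 1, a_6 = floor((7 + 7)/1) = 14.
  m_7 = 1*14 - 7 = 7, d_7 = (52 - 7^2)/1 = 3/1 = 3: (m_7, d_7) = (m_1, d_1) = (7, 3), so from here the quotients repeat a_1, ..., a_6; the period length is 6.
Hence the expansion of sqrt(52) is a_0 = 7 followed by the repeating block 4, 1, 2, 1, 4, 14 (period 6).

[7; (4, 1, 2, 1, 4, 14)]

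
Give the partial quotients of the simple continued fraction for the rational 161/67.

Run the Euclidean algorithm on 161 and 67; the successive quotients are the partial quotients a_0, a_1, ... (each step inverts the fractional part left over by the previous one):
  161 = 2*67 + 27, so a_0 = 2.
  67 = 2*27 + 13, so a_1 = 2.
  27 = 2*13 + 1, so a_2 = 2.
  13 = 13*1 + 0, so a_3 = 13.
The remainder reaches 0 after 4 divisions, so the expansion has 4 partial quotients, read off in order.

[2; 2, 2, 13]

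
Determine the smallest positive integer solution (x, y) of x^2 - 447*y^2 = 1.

(x, y) = (148, 7)

First expand sqrt(447) as a continued fraction. With x_i = (sqrt(447) + m_i)/d_i and (m_0, d_0) = (0, 1): a_0 = floor(sqrt(447)) = 21, since 21^2 = 441 <= 447 < 484 = 22^2.
Iterate m_{i+1} = d_i*a_i - m_i, d_{i+1} = (447 - m_{i+1}^2)/d_i, a_{i+1} = floor((a_0 + m_{i+1})/d_{i+1}):
  m_1 = 1*21 - 0 = 21, d_1 = (447 - 21^2)/1 = 6/1 = 6, a_1 = floor((21 + 21)/6) = 7.
  m_2 = 6*7 - 21 = 21, d_2 = (447 - 21^2)/6 = 6/6 = 1, a_2 = floor((21 + 21)/1) = 42.
  m_3 = 1*42 - 21 = 21, d_3 = (447 - 21^2)/1 = 6/1 = 6: (m_3, d_3) = (m_1, d_1) = (21, 6), so from here the quotients repeat a_1, a_2; the period length is 2.
So sqrt(447) = [21; (7, 42)] with period length k = 2.
k is even, so the fundamental solution of x^2 - 447y^2 = 1 is (p_{k-1}, q_{k-1}) = (p_1, q_1); compute convergents through index 1.
Convergents (p_i = a_i*p_{i-1} + p_{i-2}, q_i = a_i*q_{i-1} + q_{i-2} with p_{-2}=0, p_{-1}=1, q_{-2}=1, q_{-1}=0):
  i=0: a_0=21, p_0 = 21*1 + 0 = 21, q_0 = 21*0 + 1 = 1.
  i=1: a_1=7, p_1 = 7*21 + 1 = 148, q_1 = 7*1 + 0 = 7.
Check: 148^2 - 447*7^2 = 21904 - 21903 = 1, so (x, y) = (148, 7) solves the equation, and by the theorem it is the least positive solution.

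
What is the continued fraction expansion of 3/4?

[0; 1, 3]

Run the Euclidean algorithm on 3 and 4; the successive quotients are the partial quotients a_0, a_1, ... (each step inverts the fractional part left over by the previous one):
  3 = 0*4 + 3, so a_0 = 0.
  4 = 1*3 + 1, so a_1 = 1.
  3 = 3*1 + 0, so a_2 = 3.
The remainder reaches 0 after 3 divisions, so the expansion has 3 partial quotients, read off in order.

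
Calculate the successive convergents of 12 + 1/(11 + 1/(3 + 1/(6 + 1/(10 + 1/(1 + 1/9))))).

Using the convergent recurrence p_i = a_i*p_{i-1} + p_{i-2}, q_i = a_i*q_{i-1} + q_{i-2} with p_{-2}=0, p_{-1}=1, q_{-2}=1, q_{-1}=0:
  i=0: a_0=12, p_0 = 12*1 + 0 = 12, q_0 = 12*0 + 1 = 1.
  i=1: a_1=11, p_1 = 11*12 + 1 = 133, q_1 = 11*1 + 0 = 11.
  i=2: a_2=3, p_2 = 3*133 + 12 = 411, q_2 = 3*11 + 1 = 34.
  i=3: a_3=6, p_3 = 6*411 + 133 = 2599, q_3 = 6*34 + 11 = 215.
  i=4: a_4=10, p_4 = 10*2599 + 411 = 26401, q_4 = 10*215 + 34 = 2184.
  i=5: a_5=1, p_5 = 1*26401 + 2599 = 29000, q_5 = 1*2184 + 215 = 2399.
  i=6: a_6=9, p_6 = 9*29000 + 26401 = 287401, q_6 = 9*2399 + 2184 = 23775.

12/1, 133/11, 411/34, 2599/215, 26401/2184, 29000/2399, 287401/23775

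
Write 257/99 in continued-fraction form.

[2; 1, 1, 2, 9, 2]

Run the Euclidean algorithm on 257 and 99; the successive quotients are the partial quotients a_0, a_1, ... (each step inverts the fractional part left over by the previous one):
  257 = 2*99 + 59, so a_0 = 2.
  99 = 1*59 + 40, so a_1 = 1.
  59 = 1*40 + 19, so a_2 = 1.
  40 = 2*19 + 2, so a_3 = 2.
  19 = 9*2 + 1, so a_4 = 9.
  2 = 2*1 + 0, so a_5 = 2.
The remainder reaches 0 after 6 divisions, so the expansion has 6 partial quotients, read off in order.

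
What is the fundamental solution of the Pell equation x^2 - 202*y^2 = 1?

(x, y) = (19731763, 1388322)

First expand sqrt(202) as a continued fraction. With x_i = (sqrt(202) + m_i)/d_i and (m_0, d_0) = (0, 1): a_0 = floor(sqrt(202)) = 14, since 14^2 = 196 <= 202 < 225 = 15^2.
Iterate m_{i+1} = d_i*a_i - m_i, d_{i+1} = (202 - m_{i+1}^2)/d_i, a_{i+1} = floor((a_0 + m_{i+1})/d_{i+1}):
  m_1 = 1*14 - 0 = 14, d_1 = (202 - 14^2)/1 = 6/1 = 6, a_1 = floor((14 + 14)/6) = 4.
  m_2 = 6*4 - 14 = 10, d_2 = (202 - 10^2)/6 = 102/6 = 17, a_2 = floor((14 + 10)/17) = 1.
  m_3 = 17*1 - 10 = 7, d_3 = (202 - 7^2)/17 = 153/17 = 9, a_3 = floor((14 + 7)/9) = 2.
  m_4 = 9*2 - 7 = 11, d_4 = (202 - 11^2)/9 = 81/9 = 9, a_4 = floor((14 + 11)/9) = 2.
  m_5 = 9*2 - 11 = 7, d_5 = (202 - 7^2)/9 = 153/9 = 17, a_5 = floor((14 + 7)/17) = 1.
  m_6 = 17*1 - 7 = 10, d_6 = (202 - 10^2)/17 = 102/17 = 6, a_6 = floor((14 + 10)/6) = 4.
  m_7 = 6*4 - 10 = 14, d_7 = (202 - 14^2)/6 = 6/6 = 1, a_7 = floor((14 + 14)/1) = 28.
  m_8 = 1*28 - 14 = 14, d_8 = (202 - 14^2)/1 = 6/1 = 6: (m_8, d_8) = (m_1, d_1) = (14, 6), so from here the quotients repeat a_1, ..., a_7; the period length is 7.
So sqrt(202) = [14; (4, 1, 2, 2, 1, 4, 28)] with period length k = 7.
k is odd, so (p_{k-1}, q_{k-1}) only solves x^2 - 202y^2 = -1 and the fundamental solution of x^2 - 202y^2 = 1 is (p_{2k-1}, q_{2k-1}) = (p_13, q_13); compute convergents through index 13, running through the period twice.
Convergents (p_i = a_i*p_{i-1} + p_{i-2}, q_i = a_i*q_{i-1} + q_{i-2} with p_{-2}=0, p_{-1}=1, q_{-2}=1, q_{-1}=0):
  i=0: a_0=14, p_0 = 14*1 + 0 = 14, q_0 = 14*0 + 1 = 1.
  i=1: a_1=4, p_1 = 4*14 + 1 = 57, q_1 = 4*1 + 0 = 4.
  i=2: a_2=1, p_2 = 1*57 + 14 = 71, q_2 = 1*4 + 1 = 5.
  i=3: a_3=2, p_3 = 2*71 + 57 = 199, q_3 = 2*5 + 4 = 14.
  i=4: a_4=2, p_4 = 2*199 + 71 = 469, q_4 = 2*14 + 5 = 33.
  i=5: a_5=1, p_5 = 1*469 + 199 = 668, q_5 = 1*33 + 14 = 47.
  i=6: a_6=4, p_6 = 4*668 + 469 = 3141, q_6 = 4*47 + 33 = 221.
  i=7: a_7=28, p_7 = 28*3141 + 668 = 88616, q_7 = 28*221 + 47 = 6235.
  i=8: a_8=4, p_8 = 4*88616 + 3141 = 357605, q_8 = 4*6235 + 221 = 25161.
  i=9: a_9=1, p_9 = 1*357605 + 88616 = 446221, q_9 = 1*25161 + 6235 = 31396.
  i=10: a_10=2, p_10 = 2*446221 + 357605 = 1250047, q_10 = 2*31396 + 25161 = 87953.
  i=11: a_11=2, p_11 = 2*1250047 + 446221 = 2946315, q_11 = 2*87953 + 31396 = 207302.
  i=12: a_12=1, p_12 = 1*2946315 + 1250047 = 4196362, q_12 = 1*207302 + 87953 = 295255.
  i=13: a_13=4, p_13 = 4*4196362 + 2946315 = 19731763, q_13 = 4*295255 + 207302 = 1388322.
Indeed p_6^2 - 202*q_6^2 = 9865881 - 9865882 = -1, not +1.
Check: 19731763^2 - 202*1388322^2 = 389342471088169 - 389342471088168 = 1, so (x, y) = (19731763, 1388322) solves the equation, and by the theorem it is the least positive solution.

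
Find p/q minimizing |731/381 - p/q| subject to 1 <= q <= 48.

71/37

Expand x = 731/381 as a continued fraction with the Euclidean algorithm:
  731 = 1*381 + 350, so a_0 = 1.
  381 = 1*350 + 31, so a_1 = 1.
  350 = 11*31 + 9, so a_2 = 11.
  31 = 3*9 + 4, so a_3 = 3.
  9 = 2*4 + 1, so a_4 = 2.
  4 = 4*1 + 0, so a_5 = 4.
so x = [1; 1, 11, 3, 2, 4].
Convergents (p_i = a_i*p_{i-1} + p_{i-2}, q_i = a_i*q_{i-1} + q_{i-2} with p_{-2}=0, p_{-1}=1, q_{-2}=1, q_{-1}=0), until the denominator exceeds 48:
  i=0: a_0=1, p_0 = 1*1 + 0 = 1, q_0 = 1*0 + 1 = 1.
  i=1: a_1=1, p_1 = 1*1 + 1 = 2, q_1 = 1*1 + 0 = 1.
  i=2: a_2=11, p_2 = 11*2 + 1 = 23, q_2 = 11*1 + 1 = 12.
  i=3: a_3=3, p_3 = 3*23 + 2 = 71, q_3 = 3*12 + 1 = 37.
  i=4: a_4=2, p_4 = 2*71 + 23 = 165, q_4 = 2*37 + 12 = 86.
q_4 = 86 > 48, so the last convergent with denominator <= 48 is p_3/q_3 = 71/37.
The closest fraction with denominator <= 48 is either p_3/q_3 or the intermediate fraction (k*p_3 + p_2)/(k*q_3 + q_2) with the largest k >= 1 whose denominator stays <= 48; these approach x as k grows, and every other convergent or intermediate fraction in range is farther away.
Largest k: floor((48 - q_2)/q_3) = floor((48 - 12)/37) = 0.
Since k = 0, no intermediate fraction beyond p_3/q_3 has denominator <= 48, so the convergent 71/37 is the closest (its error is |731*37 - 71*381|/(381*37) = 4/14097).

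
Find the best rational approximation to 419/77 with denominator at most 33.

Expand x = 419/77 as a continued fraction with the Euclidean algorithm:
  419 = 5*77 + 34, so a_0 = 5.
  77 = 2*34 + 9, so a_1 = 2.
  34 = 3*9 + 7, so a_2 = 3.
  9 = 1*7 + 2, so a_3 = 1.
  7 = 3*2 + 1, so a_4 = 3.
  2 = 2*1 + 0, so a_5 = 2.
so x = [5; 2, 3, 1, 3, 2].
Convergents (p_i = a_i*p_{i-1} + p_{i-2}, q_i = a_i*q_{i-1} + q_{i-2} with p_{-2}=0, p_{-1}=1, q_{-2}=1, q_{-1}=0), until the denominator exceeds 33:
  i=0: a_0=5, p_0 = 5*1 + 0 = 5, q_0 = 5*0 + 1 = 1.
  i=1: a_1=2, p_1 = 2*5 + 1 = 11, q_1 = 2*1 + 0 = 2.
  i=2: a_2=3, p_2 = 3*11 + 5 = 38, q_2 = 3*2 + 1 = 7.
  i=3: a_3=1, p_3 = 1*38 + 11 = 49, q_3 = 1*7 + 2 = 9.
  i=4: a_4=3, p_4 = 3*49 + 38 = 185, q_4 = 3*9 + 7 = 34.
q_4 = 34 > 33, so the last convergent with denominator <= 33 is p_3/q_3 = 49/9.
The closest fraction with denominator <= 33 is either p_3/q_3 or the intermediate fraction (k*p_3 + p_2)/(k*q_3 + q_2) with the largest k >= 1 whose denominator stays <= 33; these approach x as k grows, and every other convergent or intermediate fraction in range is farther away.
Largest k: floor((33 - q_2)/q_3) = floor((33 - 7)/9) = 2.
That gives (2*49 + 38)/(2*9 + 7) = 136/25.
Compare the errors: |x - 49/9| = |419*9 - 49*77|/(77*9) = 2/693, and |x - 136/25| = |419*25 - 136*77|/(77*25) = 3/1925.
Cross-multiplying, 3*693 = 2079 < 3850 = 2*1925, so 3/1925 is smaller: the intermediate fraction 136/25 is closer to x than 49/9.

136/25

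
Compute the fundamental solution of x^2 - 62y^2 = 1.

First expand sqrt(62) as a continued fraction. With x_i = (sqrt(62) + m_i)/d_i and (m_0, d_0) = (0, 1): a_0 = floor(sqrt(62)) = 7, since 7^2 = 49 <= 62 < 64 = 8^2.
Iterate m_{i+1} = d_i*a_i - m_i, d_{i+1} = (62 - m_{i+1}^2)/d_i, a_{i+1} = floor((a_0 + m_{i+1})/d_{i+1}):
  m_1 = 1*7 - 0 = 7, d_1 = (62 - 7^2)/1 = 13/1 = 13, a_1 = floor((7 + 7)/13) = 1.
  m_2 = 13*1 - 7 = 6, d_2 = (62 - 6^2)/13 = 26/13 = 2, a_2 = floor((7 + 6)/2) = 6.
  m_3 = 2*6 - 6 = 6, d_3 = (62 - 6^2)/2 = 26/2 = 13, a_3 = floor((7 + 6)/13) = 1.
  m_4 = 13*1 - 6 = 7, d_4 = (62 - 7^2)/13 = 13/13 = 1, a_4 = floor((7 + 7)/1) = 14.
  m_5 = 1*14 - 7 = 7, d_5 = (62 - 7^2)/1 = 13/1 = 13: (m_5, d_5) = (m_1, d_1) = (7, 13), so from here the quotients repeat a_1, ..., a_4; the period length is 4.
So sqrt(62) = [7; (1, 6, 1, 14)] with period length k = 4.
k is even, so the fundamental solution of x^2 - 62y^2 = 1 is (p_{k-1}, q_{k-1}) = (p_3, q_3); compute convergents through index 3.
Convergents (p_i = a_i*p_{i-1} + p_{i-2}, q_i = a_i*q_{i-1} + q_{i-2} with p_{-2}=0, p_{-1}=1, q_{-2}=1, q_{-1}=0):
  i=0: a_0=7, p_0 = 7*1 + 0 = 7, q_0 = 7*0 + 1 = 1.
  i=1: a_1=1, p_1 = 1*7 + 1 = 8, q_1 = 1*1 + 0 = 1.
  i=2: a_2=6, p_2 = 6*8 + 7 = 55, q_2 = 6*1 + 1 = 7.
  i=3: a_3=1, p_3 = 1*55 + 8 = 63, q_3 = 1*7 + 1 = 8.
Check: 63^2 - 62*8^2 = 3969 - 3968 = 1, so (x, y) = (63, 8) solves the equation, and by the theorem it is the least positive solution.

(x, y) = (63, 8)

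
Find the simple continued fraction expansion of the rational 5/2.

Run the Euclidean algorithm on 5 and 2; the successive quotients are the partial quotients a_0, a_1, ... (each step inverts the fractional part left over by the previous one):
  5 = 2*2 + 1, so a_0 = 2.
  2 = 2*1 + 0, so a_1 = 2.
The remainder reaches 0 after 2 divisions, so the expansion has 2 partial quotients, read off in order.

[2; 2]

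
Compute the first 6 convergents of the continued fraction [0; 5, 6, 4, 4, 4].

0/1, 1/5, 6/31, 25/129, 106/547, 449/2317

Using the convergent recurrence p_i = a_i*p_{i-1} + p_{i-2}, q_i = a_i*q_{i-1} + q_{i-2} with p_{-2}=0, p_{-1}=1, q_{-2}=1, q_{-1}=0:
  i=0: a_0=0, p_0 = 0*1 + 0 = 0, q_0 = 0*0 + 1 = 1.
  i=1: a_1=5, p_1 = 5*0 + 1 = 1, q_1 = 5*1 + 0 = 5.
  i=2: a_2=6, p_2 = 6*1 + 0 = 6, q_2 = 6*5 + 1 = 31.
  i=3: a_3=4, p_3 = 4*6 + 1 = 25, q_3 = 4*31 + 5 = 129.
  i=4: a_4=4, p_4 = 4*25 + 6 = 106, q_4 = 4*129 + 31 = 547.
  i=5: a_5=4, p_5 = 4*106 + 25 = 449, q_5 = 4*547 + 129 = 2317.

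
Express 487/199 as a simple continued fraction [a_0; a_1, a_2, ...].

[2; 2, 4, 4, 5]

Run the Euclidean algorithm on 487 and 199; the successive quotients are the partial quotients a_0, a_1, ... (each step inverts the fractional part left over by the previous one):
  487 = 2*199 + 89, so a_0 = 2.
  199 = 2*89 + 21, so a_1 = 2.
  89 = 4*21 + 5, so a_2 = 4.
  21 = 4*5 + 1, so a_3 = 4.
  5 = 5*1 + 0, so a_4 = 5.
The remainder reaches 0 after 5 divisions, so the expansion has 5 partial quotients, read off in order.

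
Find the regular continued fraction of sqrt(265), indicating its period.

Write x_i = (sqrt(265) + m_i)/d_i with (m_0, d_0) = (0, 1). a_0 = floor(sqrt(265)) = 16, since 16^2 = 256 <= 265 < 289 = 17^2.
Iterate m_{i+1} = d_i*a_i - m_i, d_{i+1} = (265 - m_{i+1}^2)/d_i, a_{i+1} = floor((a_0 + m_{i+1})/d_{i+1}):
  m_1 = 1*16 - 0 = 16, d_1 = (265 - 16^2)/1 = 9/1 = 9, a_1 = floor((16 + 16)/9) = 3.
  m_2 = 9*3 - 16 = 11, d_2 = (265 - 11^2)/9 = 144/9 = 16, a_2 = floor((16 + 11)/16) = 1.
  m_3 = 16*1 - 11 = 5, d_3 = (265 - 5^2)/16 = 240/16 = 15, a_3 = floor((16 + 5)/15) = 1.
  m_4 = 15*1 - 5 = 10, d_4 = (265 - 10^2)/15 = 165/15 = 11, a_4 = floor((16 + 10)/11) = 2.
  m_5 = 11*2 - 10 = 12, d_5 = (265 - 12^2)/11 = 121/11 = 11, a_5 = floor((16 + 12)/11) = 2.
  m_6 = 11*2 - 12 = 10, d_6 = (265 - 10^2)/11 = 165/11 = 15, a_6 = floor((16 + 10)/15) = 1.
  m_7 = 15*1 - 10 = 5, d_7 = (265 - 5^2)/15 = 240/15 = 16, a_7 = floor((16 + 5)/16) = 1.
  m_8 = 16*1 - 5 = 11, d_8 = (265 - 11^2)/16 = 144/16 = 9, a_8 = floor((16 + 11)/9) = 3.
  m_9 = 9*3 - 11 = 16, d_9 = (265 - 16^2)/9 = 9/9 = 1, a_9 = floor((16 + 16)/1) = 32.
  m_10 = 1*32 - 16 = 16, d_10 = (265 - 16^2)/1 = 9/1 = 9: (m_10, d_10) = (m_1, d_1) = (16, 9), so from here the quotients repeat a_1, ..., a_9; the period length is 9.
Hence the expansion of sqrt(265) is a_0 = 16 followed by the repeating block 3, 1, 1, 2, 2, 1, 1, 3, 32 (period 9).

[16; (3, 1, 1, 2, 2, 1, 1, 3, 32)]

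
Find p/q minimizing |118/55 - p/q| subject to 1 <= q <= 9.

15/7

Expand x = 118/55 as a continued fraction with the Euclidean algorithm:
  118 = 2*55 + 8, so a_0 = 2.
  55 = 6*8 + 7, so a_1 = 6.
  8 = 1*7 + 1, so a_2 = 1.
  7 = 7*1 + 0, so a_3 = 7.
so x = [2; 6, 1, 7].
Convergents (p_i = a_i*p_{i-1} + p_{i-2}, q_i = a_i*q_{i-1} + q_{i-2} with p_{-2}=0, p_{-1}=1, q_{-2}=1, q_{-1}=0), until the denominator exceeds 9:
  i=0: a_0=2, p_0 = 2*1 + 0 = 2, q_0 = 2*0 + 1 = 1.
  i=1: a_1=6, p_1 = 6*2 + 1 = 13, q_1 = 6*1 + 0 = 6.
  i=2: a_2=1, p_2 = 1*13 + 2 = 15, q_2 = 1*6 + 1 = 7.
  i=3: a_3=7, p_3 = 7*15 + 13 = 118, q_3 = 7*7 + 6 = 55.
q_3 = 55 > 9, so the last convergent with denominator <= 9 is p_2/q_2 = 15/7.
The closest fraction with denominator <= 9 is either p_2/q_2 or the intermediate fraction (k*p_2 + p_1)/(k*q_2 + q_1) with the largest k >= 1 whose denominator stays <= 9; these approach x as k grows, and every other convergent or intermediate fraction in range is farther away.
Largest k: floor((9 - q_1)/q_2) = floor((9 - 6)/7) = 0.
Since k = 0, no intermediate fraction beyond p_2/q_2 has denominator <= 9, so the convergent 15/7 is the closest (its error is |118*7 - 15*55|/(55*7) = 1/385).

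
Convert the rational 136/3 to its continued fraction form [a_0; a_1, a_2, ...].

Run the Euclidean algorithm on 136 and 3; the successive quotients are the partial quotients a_0, a_1, ... (each step inverts the fractional part left over by the previous one):
  136 = 45*3 + 1, so a_0 = 45.
  3 = 3*1 + 0, so a_1 = 3.
The remainder reaches 0 after 2 divisions, so the expansion has 2 partial quotients, read off in order.

[45; 3]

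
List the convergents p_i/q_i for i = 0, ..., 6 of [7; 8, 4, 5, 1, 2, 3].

Using the convergent recurrence p_i = a_i*p_{i-1} + p_{i-2}, q_i = a_i*q_{i-1} + q_{i-2} with p_{-2}=0, p_{-1}=1, q_{-2}=1, q_{-1}=0:
  i=0: a_0=7, p_0 = 7*1 + 0 = 7, q_0 = 7*0 + 1 = 1.
  i=1: a_1=8, p_1 = 8*7 + 1 = 57, q_1 = 8*1 + 0 = 8.
  i=2: a_2=4, p_2 = 4*57 + 7 = 235, q_2 = 4*8 + 1 = 33.
  i=3: a_3=5, p_3 = 5*235 + 57 = 1232, q_3 = 5*33 + 8 = 173.
  i=4: a_4=1, p_4 = 1*1232 + 235 = 1467, q_4 = 1*173 + 33 = 206.
  i=5: a_5=2, p_5 = 2*1467 + 1232 = 4166, q_5 = 2*206 + 173 = 585.
  i=6: a_6=3, p_6 = 3*4166 + 1467 = 13965, q_6 = 3*585 + 206 = 1961.

7/1, 57/8, 235/33, 1232/173, 1467/206, 4166/585, 13965/1961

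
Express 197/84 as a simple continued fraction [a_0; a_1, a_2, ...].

Run the Euclidean algorithm on 197 and 84; the successive quotients are the partial quotients a_0, a_1, ... (each step inverts the fractional part left over by the previous one):
  197 = 2*84 + 29, so a_0 = 2.
  84 = 2*29 + 26, so a_1 = 2.
  29 = 1*26 + 3, so a_2 = 1.
  26 = 8*3 + 2, so a_3 = 8.
  3 = 1*2 + 1, so a_4 = 1.
  2 = 2*1 + 0, so a_5 = 2.
The remainder reaches 0 after 6 divisions, so the expansion has 6 partial quotients, read off in order.

[2; 2, 1, 8, 1, 2]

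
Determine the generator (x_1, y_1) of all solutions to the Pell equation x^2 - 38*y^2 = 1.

First expand sqrt(38) as a continued fraction. With x_i = (sqrt(38) + m_i)/d_i and (m_0, d_0) = (0, 1): a_0 = floor(sqrt(38)) = 6, since 6^2 = 36 <= 38 < 49 = 7^2.
Iterate m_{i+1} = d_i*a_i - m_i, d_{i+1} = (38 - m_{i+1}^2)/d_i, a_{i+1} = floor((a_0 + m_{i+1})/d_{i+1}):
  m_1 = 1*6 - 0 = 6, d_1 = (38 - 6^2)/1 = 2/1 = 2, a_1 = floor((6 + 6)/2) = 6.
  m_2 = 2*6 - 6 = 6, d_2 = (38 - 6^2)/2 = 2/2 = 1, a_2 = floor((6 + 6)/1) = 12.
  m_3 = 1*12 - 6 = 6, d_3 = (38 - 6^2)/1 = 2/1 = 2: (m_3, d_3) = (m_1, d_1) = (6, 2), so from here the quotients repeat a_1, a_2; the period length is 2.
So sqrt(38) = [6; (6, 12)] with period length k = 2.
k is even, so the fundamental solution of x^2 - 38y^2 = 1 is (p_{k-1}, q_{k-1}) = (p_1, q_1); compute convergents through index 1.
Convergents (p_i = a_i*p_{i-1} + p_{i-2}, q_i = a_i*q_{i-1} + q_{i-2} with p_{-2}=0, p_{-1}=1, q_{-2}=1, q_{-1}=0):
  i=0: a_0=6, p_0 = 6*1 + 0 = 6, q_0 = 6*0 + 1 = 1.
  i=1: a_1=6, p_1 = 6*6 + 1 = 37, q_1 = 6*1 + 0 = 6.
Check: 37^2 - 38*6^2 = 1369 - 1368 = 1, so (x, y) = (37, 6) solves the equation, and by the theorem it is the least positive solution.

(x, y) = (37, 6)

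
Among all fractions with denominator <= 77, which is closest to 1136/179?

Expand x = 1136/179 as a continued fraction with the Euclidean algorithm:
  1136 = 6*179 + 62, so a_0 = 6.
  179 = 2*62 + 55, so a_1 = 2.
  62 = 1*55 + 7, so a_2 = 1.
  55 = 7*7 + 6, so a_3 = 7.
  7 = 1*6 + 1, so a_4 = 1.
  6 = 6*1 + 0, so a_5 = 6.
so x = [6; 2, 1, 7, 1, 6].
Convergents (p_i = a_i*p_{i-1} + p_{i-2}, q_i = a_i*q_{i-1} + q_{i-2} with p_{-2}=0, p_{-1}=1, q_{-2}=1, q_{-1}=0), until the denominator exceeds 77:
  i=0: a_0=6, p_0 = 6*1 + 0 = 6, q_0 = 6*0 + 1 = 1.
  i=1: a_1=2, p_1 = 2*6 + 1 = 13, q_1 = 2*1 + 0 = 2.
  i=2: a_2=1, p_2 = 1*13 + 6 = 19, q_2 = 1*2 + 1 = 3.
  i=3: a_3=7, p_3 = 7*19 + 13 = 146, q_3 = 7*3 + 2 = 23.
  i=4: a_4=1, p_4 = 1*146 + 19 = 165, q_4 = 1*23 + 3 = 26.
  i=5: a_5=6, p_5 = 6*165 + 146 = 1136, q_5 = 6*26 + 23 = 179.
q_5 = 179 > 77, so the last convergent with denominator <= 77 is p_4/q_4 = 165/26.
The closest fraction with denominator <= 77 is either p_4/q_4 or the intermediate fraction (k*p_4 + p_3)/(k*q_4 + q_3) with the largest k >= 1 whose denominator stays <= 77; these approach x as k grows, and every other convergent or intermediate fraction in range is farther away.
Largest k: floor((77 - q_3)/q_4) = floor((77 - 23)/26) = 2.
That gives (2*165 + 146)/(2*26 + 23) = 476/75.
Compare the errors: |x - 165/26| = |1136*26 - 165*179|/(179*26) = 1/4654, and |x - 476/75| = |1136*75 - 476*179|/(179*75) = 4/13425.
Cross-multiplying, 1*13425 = 13425 < 18616 = 4*4654, so 1/4654 is smaller: the convergent 165/26 is closer to x than 476/75.

165/26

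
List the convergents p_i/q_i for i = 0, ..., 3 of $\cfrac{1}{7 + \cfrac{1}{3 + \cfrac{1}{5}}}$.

0/1, 1/7, 3/22, 16/117

Using the convergent recurrence p_i = a_i*p_{i-1} + p_{i-2}, q_i = a_i*q_{i-1} + q_{i-2} with p_{-2}=0, p_{-1}=1, q_{-2}=1, q_{-1}=0:
  i=0: a_0=0, p_0 = 0*1 + 0 = 0, q_0 = 0*0 + 1 = 1.
  i=1: a_1=7, p_1 = 7*0 + 1 = 1, q_1 = 7*1 + 0 = 7.
  i=2: a_2=3, p_2 = 3*1 + 0 = 3, q_2 = 3*7 + 1 = 22.
  i=3: a_3=5, p_3 = 5*3 + 1 = 16, q_3 = 5*22 + 7 = 117.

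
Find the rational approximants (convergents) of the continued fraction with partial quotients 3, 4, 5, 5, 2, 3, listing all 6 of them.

Using the convergent recurrence p_i = a_i*p_{i-1} + p_{i-2}, q_i = a_i*q_{i-1} + q_{i-2} with p_{-2}=0, p_{-1}=1, q_{-2}=1, q_{-1}=0:
  i=0: a_0=3, p_0 = 3*1 + 0 = 3, q_0 = 3*0 + 1 = 1.
  i=1: a_1=4, p_1 = 4*3 + 1 = 13, q_1 = 4*1 + 0 = 4.
  i=2: a_2=5, p_2 = 5*13 + 3 = 68, q_2 = 5*4 + 1 = 21.
  i=3: a_3=5, p_3 = 5*68 + 13 = 353, q_3 = 5*21 + 4 = 109.
  i=4: a_4=2, p_4 = 2*353 + 68 = 774, q_4 = 2*109 + 21 = 239.
  i=5: a_5=3, p_5 = 3*774 + 353 = 2675, q_5 = 3*239 + 109 = 826.

3/1, 13/4, 68/21, 353/109, 774/239, 2675/826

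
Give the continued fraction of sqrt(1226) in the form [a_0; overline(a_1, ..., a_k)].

Write x_i = (sqrt(1226) + m_i)/d_i with (m_0, d_0) = (0, 1). a_0 = floor(sqrt(1226)) = 35, since 35^2 = 1225 <= 1226 < 1296 = 36^2.
Iterate m_{i+1} = d_i*a_i - m_i, d_{i+1} = (1226 - m_{i+1}^2)/d_i, a_{i+1} = floor((a_0 + m_{i+1})/d_{i+1}):
  m_1 = 1*35 - 0 = 35, d_1 = (1226 - 35^2)/1 = 1/1 = 1, a_1 = floor((35 + 35)/1) = 70.
  m_2 = 1*70 - 35 = 35, d_2 = (1226 - 35^2)/1 = 1/1 = 1: (m_2, d_2) = (m_1, d_1) = (35, 1), so from here the quotient a_1 repeats; the period length is 1.
Hence the expansion of sqrt(1226) is a_0 = 35 followed by the repeating block 70 (period 1).

[35; overline(70)]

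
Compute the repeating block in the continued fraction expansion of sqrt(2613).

Write x_i = (sqrt(2613) + m_i)/d_i with (m_0, d_0) = (0, 1). a_0 = floor(sqrt(2613)) = 51, since 51^2 = 2601 <= 2613 < 2704 = 52^2.
Iterate m_{i+1} = d_i*a_i - m_i, d_{i+1} = (2613 - m_{i+1}^2)/d_i, a_{i+1} = floor((a_0 + m_{i+1})/d_{i+1}):
  m_1 = 1*51 - 0 = 51, d_1 = (2613 - 51^2)/1 = 12/1 = 12, a_1 = floor((51 + 51)/12) = 8.
  m_2 = 12*8 - 51 = 45, d_2 = (2613 - 45^2)/12 = 588/12 = 49, a_2 = floor((51 + 45)/49) = 1.
  m_3 = 49*1 - 45 = 4, d_3 = (2613 - 4^2)/49 = 2597/49 = 53, a_3 = floor((51 + 4)/53) = 1.
  m_4 = 53*1 - 4 = 49, d_4 = (2613 - 49^2)/53 = 212/53 = 4, a_4 = floor((51 + 49)/4) = 25.
  m_5 = 4*25 - 49 = 51, d_5 = (2613 - 51^2)/4 = 12/4 = 3, a_5 = floor((51 + 51)/3) = 34.
  m_6 = 3*34 - 51 = 51, d_6 = (2613 - 51^2)/3 = 12/3 = 4, a_6 = floor((51 + 51)/4) = 25.
  m_7 = 4*25 - 51 = 49, d_7 = (2613 - 49^2)/4 = 212/4 = 53, a_7 = floor((51 + 49)/53) = 1.
  m_8 = 53*1 - 49 = 4, d_8 = (2613 - 4^2)/53 = 2597/53 = 49, a_8 = floor((51 + 4)/49) = 1.
  m_9 = 49*1 - 4 = 45, d_9 = (2613 - 45^2)/49 = 588/49 = 12, a_9 = floor((51 + 45)/12) = 8.
  m_10 = 12*8 - 45 = 51, d_10 = (2613 - 51^2)/12 = 12/12 = 1, a_10 = floor((51 + 51)/1) = 102.
  m_11 = 1*102 - 51 = 51, d_11 = (2613 - 51^2)/1 = 12/1 = 12: (m_11, d_11) = (m_1, d_1) = (51, 12), so from here the quotients repeat a_1, ..., a_10; the period length is 10.
Hence the expansion of sqrt(2613) is a_0 = 51 followed by the repeating block 8, 1, 1, 25, 34, 25, 1, 1, 8, 102 (period 10).

[51; (8, 1, 1, 25, 34, 25, 1, 1, 8, 102)]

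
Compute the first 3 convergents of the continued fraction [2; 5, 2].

2/1, 11/5, 24/11

Using the convergent recurrence p_i = a_i*p_{i-1} + p_{i-2}, q_i = a_i*q_{i-1} + q_{i-2} with p_{-2}=0, p_{-1}=1, q_{-2}=1, q_{-1}=0:
  i=0: a_0=2, p_0 = 2*1 + 0 = 2, q_0 = 2*0 + 1 = 1.
  i=1: a_1=5, p_1 = 5*2 + 1 = 11, q_1 = 5*1 + 0 = 5.
  i=2: a_2=2, p_2 = 2*11 + 2 = 24, q_2 = 2*5 + 1 = 11.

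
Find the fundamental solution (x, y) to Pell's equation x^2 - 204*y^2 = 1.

(x, y) = (4999, 350)

First expand sqrt(204) as a continued fraction. With x_i = (sqrt(204) + m_i)/d_i and (m_0, d_0) = (0, 1): a_0 = floor(sqrt(204)) = 14, since 14^2 = 196 <= 204 < 225 = 15^2.
Iterate m_{i+1} = d_i*a_i - m_i, d_{i+1} = (204 - m_{i+1}^2)/d_i, a_{i+1} = floor((a_0 + m_{i+1})/d_{i+1}):
  m_1 = 1*14 - 0 = 14, d_1 = (204 - 14^2)/1 = 8/1 = 8, a_1 = floor((14 + 14)/8) = 3.
  m_2 = 8*3 - 14 = 10, d_2 = (204 - 10^2)/8 = 104/8 = 13, a_2 = floor((14 + 10)/13) = 1.
  m_3 = 13*1 - 10 = 3, d_3 = (204 - 3^2)/13 = 195/13 = 15, a_3 = floor((14 + 3)/15) = 1.
  m_4 = 15*1 - 3 = 12, d_4 = (204 - 12^2)/15 = 60/15 = 4, a_4 = floor((14 + 12)/4) = 6.
  m_5 = 4*6 - 12 = 12, d_5 = (204 - 12^2)/4 = 60/4 = 15, a_5 = floor((14 + 12)/15) = 1.
  m_6 = 15*1 - 12 = 3, d_6 = (204 - 3^2)/15 = 195/15 = 13, a_6 = floor((14 + 3)/13) = 1.
  m_7 = 13*1 - 3 = 10, d_7 = (204 - 10^2)/13 = 104/13 = 8, a_7 = floor((14 + 10)/8) = 3.
  m_8 = 8*3 - 10 = 14, d_8 = (204 - 14^2)/8 = 8/8 = 1, a_8 = floor((14 + 14)/1) = 28.
  m_9 = 1*28 - 14 = 14, d_9 = (204 - 14^2)/1 = 8/1 = 8: (m_9, d_9) = (m_1, d_1) = (14, 8), so from here the quotients repeat a_1, ..., a_8; the period length is 8.
So sqrt(204) = [14; (3, 1, 1, 6, 1, 1, 3, 28)] with period length k = 8.
k is even, so the fundamental solution of x^2 - 204y^2 = 1 is (p_{k-1}, q_{k-1}) = (p_7, q_7); compute convergents through index 7.
Convergents (p_i = a_i*p_{i-1} + p_{i-2}, q_i = a_i*q_{i-1} + q_{i-2} with p_{-2}=0, p_{-1}=1, q_{-2}=1, q_{-1}=0):
  i=0: a_0=14, p_0 = 14*1 + 0 = 14, q_0 = 14*0 + 1 = 1.
  i=1: a_1=3, p_1 = 3*14 + 1 = 43, q_1 = 3*1 + 0 = 3.
  i=2: a_2=1, p_2 = 1*43 + 14 = 57, q_2 = 1*3 + 1 = 4.
  i=3: a_3=1, p_3 = 1*57 + 43 = 100, q_3 = 1*4 + 3 = 7.
  i=4: a_4=6, p_4 = 6*100 + 57 = 657, q_4 = 6*7 + 4 = 46.
  i=5: a_5=1, p_5 = 1*657 + 100 = 757, q_5 = 1*46 + 7 = 53.
  i=6: a_6=1, p_6 = 1*757 + 657 = 1414, q_6 = 1*53 + 46 = 99.
  i=7: a_7=3, p_7 = 3*1414 + 757 = 4999, q_7 = 3*99 + 53 = 350.
Check: 4999^2 - 204*350^2 = 24990001 - 24990000 = 1, so (x, y) = (4999, 350) solves the equation, and by the theorem it is the least positive solution.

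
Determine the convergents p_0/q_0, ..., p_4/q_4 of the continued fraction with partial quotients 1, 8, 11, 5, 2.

Using the convergent recurrence p_i = a_i*p_{i-1} + p_{i-2}, q_i = a_i*q_{i-1} + q_{i-2} with p_{-2}=0, p_{-1}=1, q_{-2}=1, q_{-1}=0:
  i=0: a_0=1, p_0 = 1*1 + 0 = 1, q_0 = 1*0 + 1 = 1.
  i=1: a_1=8, p_1 = 8*1 + 1 = 9, q_1 = 8*1 + 0 = 8.
  i=2: a_2=11, p_2 = 11*9 + 1 = 100, q_2 = 11*8 + 1 = 89.
  i=3: a_3=5, p_3 = 5*100 + 9 = 509, q_3 = 5*89 + 8 = 453.
  i=4: a_4=2, p_4 = 2*509 + 100 = 1118, q_4 = 2*453 + 89 = 995.

1/1, 9/8, 100/89, 509/453, 1118/995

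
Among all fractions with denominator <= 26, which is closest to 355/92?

27/7

Expand x = 355/92 as a continued fraction with the Euclidean algorithm:
  355 = 3*92 + 79, so a_0 = 3.
  92 = 1*79 + 13, so a_1 = 1.
  79 = 6*13 + 1, so a_2 = 6.
  13 = 13*1 + 0, so a_3 = 13.
so x = [3; 1, 6, 13].
Convergents (p_i = a_i*p_{i-1} + p_{i-2}, q_i = a_i*q_{i-1} + q_{i-2} with p_{-2}=0, p_{-1}=1, q_{-2}=1, q_{-1}=0), until the denominator exceeds 26:
  i=0: a_0=3, p_0 = 3*1 + 0 = 3, q_0 = 3*0 + 1 = 1.
  i=1: a_1=1, p_1 = 1*3 + 1 = 4, q_1 = 1*1 + 0 = 1.
  i=2: a_2=6, p_2 = 6*4 + 3 = 27, q_2 = 6*1 + 1 = 7.
  i=3: a_3=13, p_3 = 13*27 + 4 = 355, q_3 = 13*7 + 1 = 92.
q_3 = 92 > 26, so the last convergent with denominator <= 26 is p_2/q_2 = 27/7.
The closest fraction with denominator <= 26 is either p_2/q_2 or the intermediate fraction (k*p_2 + p_1)/(k*q_2 + q_1) with the largest k >= 1 whose denominator stays <= 26; these approach x as k grows, and every other convergent or intermediate fraction in range is farther away.
Largest k: floor((26 - q_1)/q_2) = floor((26 - 1)/7) = 3.
That gives (3*27 + 4)/(3*7 + 1) = 85/22.
Compare the errors: |x - 27/7| = |355*7 - 27*92|/(92*7) = 1/644, and |x - 85/22| = |355*22 - 85*92|/(92*22) = 10/2024.
Cross-multiplying, 1*2024 = 2024 < 6440 = 10*644, so 1/644 is smaller: the convergent 27/7 is closer to x than 85/22.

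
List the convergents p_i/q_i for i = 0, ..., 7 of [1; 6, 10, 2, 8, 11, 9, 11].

1/1, 7/6, 71/61, 149/128, 1263/1085, 14042/12063, 127641/109652, 1418093/1218235

Using the convergent recurrence p_i = a_i*p_{i-1} + p_{i-2}, q_i = a_i*q_{i-1} + q_{i-2} with p_{-2}=0, p_{-1}=1, q_{-2}=1, q_{-1}=0:
  i=0: a_0=1, p_0 = 1*1 + 0 = 1, q_0 = 1*0 + 1 = 1.
  i=1: a_1=6, p_1 = 6*1 + 1 = 7, q_1 = 6*1 + 0 = 6.
  i=2: a_2=10, p_2 = 10*7 + 1 = 71, q_2 = 10*6 + 1 = 61.
  i=3: a_3=2, p_3 = 2*71 + 7 = 149, q_3 = 2*61 + 6 = 128.
  i=4: a_4=8, p_4 = 8*149 + 71 = 1263, q_4 = 8*128 + 61 = 1085.
  i=5: a_5=11, p_5 = 11*1263 + 149 = 14042, q_5 = 11*1085 + 128 = 12063.
  i=6: a_6=9, p_6 = 9*14042 + 1263 = 127641, q_6 = 9*12063 + 1085 = 109652.
  i=7: a_7=11, p_7 = 11*127641 + 14042 = 1418093, q_7 = 11*109652 + 12063 = 1218235.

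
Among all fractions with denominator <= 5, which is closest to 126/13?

Expand x = 126/13 as a continued fraction with the Euclidean algorithm:
  126 = 9*13 + 9, so a_0 = 9.
  13 = 1*9 + 4, so a_1 = 1.
  9 = 2*4 + 1, so a_2 = 2.
  4 = 4*1 + 0, so a_3 = 4.
so x = [9; 1, 2, 4].
Convergents (p_i = a_i*p_{i-1} + p_{i-2}, q_i = a_i*q_{i-1} + q_{i-2} with p_{-2}=0, p_{-1}=1, q_{-2}=1, q_{-1}=0), until the denominator exceeds 5:
  i=0: a_0=9, p_0 = 9*1 + 0 = 9, q_0 = 9*0 + 1 = 1.
  i=1: a_1=1, p_1 = 1*9 + 1 = 10, q_1 = 1*1 + 0 = 1.
  i=2: a_2=2, p_2 = 2*10 + 9 = 29, q_2 = 2*1 + 1 = 3.
  i=3: a_3=4, p_3 = 4*29 + 10 = 126, q_3 = 4*3 + 1 = 13.
q_3 = 13 > 5, so the last convergent with denominator <= 5 is p_2/q_2 = 29/3.
The closest fraction with denominator <= 5 is either p_2/q_2 or the intermediate fraction (k*p_2 + p_1)/(k*q_2 + q_1) with the largest k >= 1 whose denominator stays <= 5; these approach x as k grows, and every other convergent or intermediate fraction in range is farther away.
Largest k: floor((5 - q_1)/q_2) = floor((5 - 1)/3) = 1.
That gives (1*29 + 10)/(1*3 + 1) = 39/4.
Compare the errors: |x - 29/3| = |126*3 - 29*13|/(13*3) = 1/39, and |x - 39/4| = |126*4 - 39*13|/(13*4) = 3/52.
Cross-multiplying, 1*52 = 52 < 117 = 3*39, so 1/39 is smaller: the convergent 29/3 is closer to x than 39/4.

29/3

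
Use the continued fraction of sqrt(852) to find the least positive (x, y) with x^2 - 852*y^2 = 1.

(x, y) = (194399, 6660)

First expand sqrt(852) as a continued fraction. With x_i = (sqrt(852) + m_i)/d_i and (m_0, d_0) = (0, 1): a_0 = floor(sqrt(852)) = 29, since 29^2 = 841 <= 852 < 900 = 30^2.
Iterate m_{i+1} = d_i*a_i - m_i, d_{i+1} = (852 - m_{i+1}^2)/d_i, a_{i+1} = floor((a_0 + m_{i+1})/d_{i+1}):
  m_1 = 1*29 - 0 = 29, d_1 = (852 - 29^2)/1 = 11/1 = 11, a_1 = floor((29 + 29)/11) = 5.
  m_2 = 11*5 - 29 = 26, d_2 = (852 - 26^2)/11 = 176/11 = 16, a_2 = floor((29 + 26)/16) = 3.
  m_3 = 16*3 - 26 = 22, d_3 = (852 - 22^2)/16 = 368/16 = 23, a_3 = floor((29 + 22)/23) = 2.
  m_4 = 23*2 - 22 = 24, d_4 = (852 - 24^2)/23 = 276/23 = 12, a_4 = floor((29 + 24)/12) = 4.
  m_5 = 12*4 - 24 = 24, d_5 = (852 - 24^2)/12 = 276/12 = 23, a_5 = floor((29 + 24)/23) = 2.
  m_6 = 23*2 - 24 = 22, d_6 = (852 - 22^2)/23 = 368/23 = 16, a_6 = floor((29 + 22)/16) = 3.
  m_7 = 16*3 - 22 = 26, d_7 = (852 - 26^2)/16 = 176/16 = 11, a_7 = floor((29 + 26)/11) = 5.
  m_8 = 11*5 - 26 = 29, d_8 = (852 - 29^2)/11 = 11/11 = 1, a_8 = floor((29 + 29)/1) = 58.
  m_9 = 1*58 - 29 = 29, d_9 = (852 - 29^2)/1 = 11/1 = 11: (m_9, d_9) = (m_1, d_1) = (29, 11), so from here the quotients repeat a_1, ..., a_8; the period length is 8.
So sqrt(852) = [29; (5, 3, 2, 4, 2, 3, 5, 58)] with period length k = 8.
k is even, so the fundamental solution of x^2 - 852y^2 = 1 is (p_{k-1}, q_{k-1}) = (p_7, q_7); compute convergents through index 7.
Convergents (p_i = a_i*p_{i-1} + p_{i-2}, q_i = a_i*q_{i-1} + q_{i-2} with p_{-2}=0, p_{-1}=1, q_{-2}=1, q_{-1}=0):
  i=0: a_0=29, p_0 = 29*1 + 0 = 29, q_0 = 29*0 + 1 = 1.
  i=1: a_1=5, p_1 = 5*29 + 1 = 146, q_1 = 5*1 + 0 = 5.
  i=2: a_2=3, p_2 = 3*146 + 29 = 467, q_2 = 3*5 + 1 = 16.
  i=3: a_3=2, p_3 = 2*467 + 146 = 1080, q_3 = 2*16 + 5 = 37.
  i=4: a_4=4, p_4 = 4*1080 + 467 = 4787, q_4 = 4*37 + 16 = 164.
  i=5: a_5=2, p_5 = 2*4787 + 1080 = 10654, q_5 = 2*164 + 37 = 365.
  i=6: a_6=3, p_6 = 3*10654 + 4787 = 36749, q_6 = 3*365 + 164 = 1259.
  i=7: a_7=5, p_7 = 5*36749 + 10654 = 194399, q_7 = 5*1259 + 365 = 6660.
Check: 194399^2 - 852*6660^2 = 37790971201 - 37790971200 = 1, so (x, y) = (194399, 6660) solves the equation, and by the theorem it is the least positive solution.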